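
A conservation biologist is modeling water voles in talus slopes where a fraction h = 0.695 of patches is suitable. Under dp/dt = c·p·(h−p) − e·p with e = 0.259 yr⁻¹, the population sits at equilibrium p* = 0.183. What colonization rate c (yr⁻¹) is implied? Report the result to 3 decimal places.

0.506

At equilibrium c(h−p*) = e, so c = e/(h−p*).
c = 0.259/(0.695 − 0.183) = 0.259/0.5120 = 0.5059.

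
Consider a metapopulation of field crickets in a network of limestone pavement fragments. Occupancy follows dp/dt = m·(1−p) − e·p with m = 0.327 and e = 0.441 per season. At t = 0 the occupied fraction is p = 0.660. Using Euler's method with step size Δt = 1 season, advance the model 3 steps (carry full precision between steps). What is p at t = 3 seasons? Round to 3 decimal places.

Update rule: p ← p + [m·(1−p) − e·p]·Δt with Δt = 1.
step 1: Δp = -0.17988, p = 0.48012
step 2: Δp = -0.04173, p = 0.43839
step 3: Δp = -0.00968, p = 0.42871

0.429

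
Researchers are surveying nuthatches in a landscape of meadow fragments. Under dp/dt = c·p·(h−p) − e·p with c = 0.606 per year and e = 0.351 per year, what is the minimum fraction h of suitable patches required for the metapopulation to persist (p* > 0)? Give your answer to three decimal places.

0.579

p* = h − e/c is positive only when h > e/c.
h_min = e/c = 0.351/0.606 = 0.5792.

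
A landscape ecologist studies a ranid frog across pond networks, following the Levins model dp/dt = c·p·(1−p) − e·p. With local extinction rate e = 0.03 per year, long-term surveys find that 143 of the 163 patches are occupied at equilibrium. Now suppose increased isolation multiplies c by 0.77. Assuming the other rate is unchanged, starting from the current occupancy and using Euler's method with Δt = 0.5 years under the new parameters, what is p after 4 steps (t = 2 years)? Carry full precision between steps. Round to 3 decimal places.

0.867

Observed p* = 143/163 = 0.87730.
Balance c(1−p*) = e gives c = e/(1 − 0.87730) = 0.03/0.12270 = 0.24450.
Starting from p₀ = 0.87730; update p ← p + (dp/dt)·Δt with the new parameters.
step 1: Δp = -0.00303, p = 0.87427
step 2: Δp = -0.00277, p = 0.87151
step 3: Δp = -0.00253, p = 0.86898
step 4: Δp = -0.00232, p = 0.86666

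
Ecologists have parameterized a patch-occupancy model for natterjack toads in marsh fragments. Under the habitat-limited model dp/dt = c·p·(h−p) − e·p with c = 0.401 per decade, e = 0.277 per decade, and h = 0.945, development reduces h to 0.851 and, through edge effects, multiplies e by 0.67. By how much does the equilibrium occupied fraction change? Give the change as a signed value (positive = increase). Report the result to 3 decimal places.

0.134

Before: p* = h − e/c = 0.945 − 0.277/0.401 = 0.945 − 0.6908 = 0.2542.
After: c = 0.401, e = 0.18559, h = 0.851; p* = 0.851 − 0.18559/0.401 = 0.3882.
Δp* = 0.3882 − 0.2542 = +0.1340.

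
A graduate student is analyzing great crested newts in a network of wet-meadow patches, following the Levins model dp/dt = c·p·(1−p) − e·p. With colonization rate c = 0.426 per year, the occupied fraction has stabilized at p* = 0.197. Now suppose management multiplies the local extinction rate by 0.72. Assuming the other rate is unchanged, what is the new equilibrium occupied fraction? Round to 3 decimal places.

Balance c(1−p*) = e gives e = 0.426×(1 − 0.19700) = 0.34208.
New p* = 1 − e/c = 1 − 0.24630/0.42600 = 0.42183.

0.422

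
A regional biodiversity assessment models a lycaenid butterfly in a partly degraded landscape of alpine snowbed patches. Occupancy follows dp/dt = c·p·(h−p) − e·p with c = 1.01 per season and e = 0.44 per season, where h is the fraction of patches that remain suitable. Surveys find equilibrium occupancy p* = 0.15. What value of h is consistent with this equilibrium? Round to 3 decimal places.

At equilibrium c(h−p*) = e, so h = p* + e/c.
h = 0.15 + 0.44/1.01 = 0.15 + 0.4356 = 0.5856.

0.586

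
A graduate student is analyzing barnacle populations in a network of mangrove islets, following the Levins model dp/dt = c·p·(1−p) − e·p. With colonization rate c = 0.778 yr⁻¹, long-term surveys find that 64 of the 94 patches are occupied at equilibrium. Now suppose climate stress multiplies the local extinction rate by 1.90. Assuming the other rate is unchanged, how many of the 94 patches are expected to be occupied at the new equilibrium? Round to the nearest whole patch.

Observed p* = 64/94 = 0.68085.
Balance c(1−p*) = e gives e = 0.778×(1 − 0.68085) = 0.24830.
New p* = 1 − e/c = 1 − 0.47177/0.77800 = 0.39361.
Expected occupied = 94 × 0.39361 = 37.00 ≈ 37.

37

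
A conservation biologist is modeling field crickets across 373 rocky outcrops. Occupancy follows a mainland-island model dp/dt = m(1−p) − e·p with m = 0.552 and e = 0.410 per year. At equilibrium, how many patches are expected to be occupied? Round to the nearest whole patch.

214

p* = m/(m+e) = 0.552/0.9620 = 0.5738.
Expected occupied patches = N × p* = 373 × 0.5738 = 214.03 ≈ 214.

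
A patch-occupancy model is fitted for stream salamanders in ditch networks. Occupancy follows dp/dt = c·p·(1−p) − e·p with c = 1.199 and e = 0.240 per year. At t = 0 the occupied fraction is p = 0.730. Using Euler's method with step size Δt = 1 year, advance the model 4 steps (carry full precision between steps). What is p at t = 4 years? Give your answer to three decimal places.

0.800

Update rule: p ← p + [c·p·(1−p) − e·p]·Δt with Δt = 1.
step 1: Δp = +0.06112, p = 0.79112
step 2: Δp = +0.00826, p = 0.79939
step 3: Δp = +0.00043, p = 0.79981
step 4: Δp = +0.00002, p = 0.79983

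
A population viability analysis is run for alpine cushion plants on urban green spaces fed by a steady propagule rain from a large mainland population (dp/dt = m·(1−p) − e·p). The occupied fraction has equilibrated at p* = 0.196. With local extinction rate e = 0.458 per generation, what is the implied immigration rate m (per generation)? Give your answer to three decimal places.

0.112

At equilibrium m(1−p*) = e·p*, so m = e·p*/(1−p*).
m = 0.458 × 0.196 / 0.8040 = 0.0898/0.8040 = 0.1117.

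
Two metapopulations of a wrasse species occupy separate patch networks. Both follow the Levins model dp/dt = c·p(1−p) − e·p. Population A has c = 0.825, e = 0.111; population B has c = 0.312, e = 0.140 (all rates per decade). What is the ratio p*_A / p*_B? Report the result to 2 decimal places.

1.57

A: p*_A = 1 − 0.111/0.825 = 0.8655.
B: p*_B = 1 − 0.140/0.312 = 0.5513.
p*_A / p*_B = 0.8655/0.5513 = 1.5699.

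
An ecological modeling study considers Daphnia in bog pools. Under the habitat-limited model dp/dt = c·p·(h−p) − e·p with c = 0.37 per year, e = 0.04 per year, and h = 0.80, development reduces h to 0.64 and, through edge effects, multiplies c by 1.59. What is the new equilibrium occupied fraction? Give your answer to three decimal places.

Before: p* = h − e/c = 0.80 − 0.04/0.37 = 0.80 − 0.1081 = 0.6919.
After: c = 0.5883, e = 0.04, h = 0.64; p* = 0.64 − 0.04/0.5883 = 0.5720.

0.572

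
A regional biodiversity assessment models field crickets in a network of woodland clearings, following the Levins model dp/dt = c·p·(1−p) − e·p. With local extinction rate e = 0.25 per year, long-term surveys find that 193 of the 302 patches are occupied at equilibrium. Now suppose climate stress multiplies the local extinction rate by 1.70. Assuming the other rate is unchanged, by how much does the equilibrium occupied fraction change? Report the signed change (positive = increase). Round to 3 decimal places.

-0.253

Observed p* = 193/302 = 0.63907.
Balance c(1−p*) = e gives c = e/(1 − 0.63907) = 0.25/0.36093 = 0.69266.
New p* = 1 − e/c = 1 − 0.42500/0.69266 = 0.38642.
Δp* = 0.38642 − 0.63907 = -0.25265.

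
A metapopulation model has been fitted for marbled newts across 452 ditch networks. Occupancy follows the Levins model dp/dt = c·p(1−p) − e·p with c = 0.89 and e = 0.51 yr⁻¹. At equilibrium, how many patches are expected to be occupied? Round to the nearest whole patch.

p* = 1 − e/c = 1 − 0.51/0.89 = 0.4270.
Expected occupied patches = N × p* = 452 × 0.4270 = 192.99 ≈ 193.

193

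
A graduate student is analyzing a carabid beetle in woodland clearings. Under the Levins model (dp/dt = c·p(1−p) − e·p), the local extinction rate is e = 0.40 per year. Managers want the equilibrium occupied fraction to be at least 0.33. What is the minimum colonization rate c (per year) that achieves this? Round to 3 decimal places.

0.597

p* = 1 − e/c ≥ 0.33 requires e/c ≤ 0.6700, i.e. c ≥ e/0.6700.
c_min = 0.40/0.6700 = 0.5970.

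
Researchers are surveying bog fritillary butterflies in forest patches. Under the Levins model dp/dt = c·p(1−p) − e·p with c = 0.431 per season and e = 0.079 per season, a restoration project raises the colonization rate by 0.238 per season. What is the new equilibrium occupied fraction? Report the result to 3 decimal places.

Before: p* = 1 − 0.079/0.431 = 0.8167.
After the change, c = 0.669, e = 0.079, so p* = 1 − 0.079/0.669 = 0.8819.

0.882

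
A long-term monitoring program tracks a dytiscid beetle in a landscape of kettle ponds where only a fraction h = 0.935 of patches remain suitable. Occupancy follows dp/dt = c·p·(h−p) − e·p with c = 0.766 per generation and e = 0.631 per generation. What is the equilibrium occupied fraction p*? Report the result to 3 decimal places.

0.111

Setting dp/dt = 0 and dividing by p* gives c·(h−p*) = e.
So p* = h − e/c = 0.935 − 0.631/0.766 = 0.935 − 0.8238 = 0.1112.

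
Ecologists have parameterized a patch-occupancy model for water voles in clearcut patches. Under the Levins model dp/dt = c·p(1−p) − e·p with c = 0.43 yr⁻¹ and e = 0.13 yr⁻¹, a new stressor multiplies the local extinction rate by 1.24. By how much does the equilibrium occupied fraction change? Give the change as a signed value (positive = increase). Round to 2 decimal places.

-0.07

Before: p* = 1 − 0.13/0.43 = 0.6977.
After the change, c = 0.43, e = 0.1612, so p* = 1 − 0.1612/0.43 = 0.6251.
Δp* = 0.6251 − 0.6977 = -0.0726.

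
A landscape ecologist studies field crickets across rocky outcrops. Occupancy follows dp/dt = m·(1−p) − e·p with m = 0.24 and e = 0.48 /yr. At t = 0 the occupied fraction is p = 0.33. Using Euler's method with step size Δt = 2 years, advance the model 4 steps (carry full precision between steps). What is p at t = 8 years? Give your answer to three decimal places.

Update rule: p ← p + [m·(1−p) − e·p]·Δt with Δt = 2.
p: 0.33000 → 0.33480  (Δp = +0.00480)
p: 0.33480 → 0.33269  (Δp = -0.00211)
p: 0.33269 → 0.33362  (Δp = +0.00093)
p: 0.33362 → 0.33321  (Δp = -0.00041)

0.333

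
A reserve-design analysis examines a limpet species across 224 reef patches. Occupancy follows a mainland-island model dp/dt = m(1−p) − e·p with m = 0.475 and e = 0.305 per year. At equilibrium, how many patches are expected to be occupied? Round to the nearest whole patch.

136

p* = m/(m+e) = 0.475/0.7800 = 0.6090.
Expected occupied patches = N × p* = 224 × 0.6090 = 136.41 ≈ 136.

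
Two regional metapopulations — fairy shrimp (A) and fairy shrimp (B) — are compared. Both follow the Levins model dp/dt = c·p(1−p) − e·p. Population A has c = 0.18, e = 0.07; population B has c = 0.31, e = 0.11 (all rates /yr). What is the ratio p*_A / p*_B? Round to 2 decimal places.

A: p*_A = 1 − 0.07/0.18 = 0.6111.
B: p*_B = 1 − 0.11/0.31 = 0.6452.
p*_A / p*_B = 0.6111/0.6452 = 0.9472.

0.95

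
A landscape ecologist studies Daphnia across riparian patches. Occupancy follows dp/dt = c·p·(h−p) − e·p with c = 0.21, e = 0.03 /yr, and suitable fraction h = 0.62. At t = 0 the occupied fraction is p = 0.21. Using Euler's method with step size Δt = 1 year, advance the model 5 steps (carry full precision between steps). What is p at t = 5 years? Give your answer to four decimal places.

Update rule: p ← p + [c·p·(h−p) − e·p]·Δt with Δt = 1.
step 1: Δp = +0.01178, p = 0.22178
step 2: Δp = +0.01189, p = 0.23367
step 3: Δp = +0.01195, p = 0.24562
step 4: Δp = +0.01194, p = 0.25756
step 5: Δp = +0.01188, p = 0.26944

0.2694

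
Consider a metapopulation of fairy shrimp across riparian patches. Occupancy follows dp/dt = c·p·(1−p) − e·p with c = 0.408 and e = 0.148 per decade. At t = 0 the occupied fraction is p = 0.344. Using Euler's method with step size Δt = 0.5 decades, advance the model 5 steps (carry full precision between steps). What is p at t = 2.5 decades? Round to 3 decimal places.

0.442

Update rule: p ← p + [c·p·(1−p) − e·p]·Δt with Δt = 0.5.
t = 0.5: p = 0.34400 + (+0.02058) = 0.36458
t = 1: p = 0.36458 + (+0.02028) = 0.38486
t = 1.5: p = 0.38486 + (+0.01982) = 0.40468
t = 2: p = 0.40468 + (+0.01920) = 0.42388
t = 2.5: p = 0.42388 + (+0.01845) = 0.44233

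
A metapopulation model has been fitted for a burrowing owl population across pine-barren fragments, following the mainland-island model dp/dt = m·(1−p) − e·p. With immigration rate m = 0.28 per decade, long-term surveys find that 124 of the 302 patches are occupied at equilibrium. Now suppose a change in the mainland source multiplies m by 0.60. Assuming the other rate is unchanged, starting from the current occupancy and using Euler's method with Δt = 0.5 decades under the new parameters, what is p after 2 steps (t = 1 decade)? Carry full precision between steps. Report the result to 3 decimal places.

Observed p* = 124/302 = 0.41060.
Balance m(1−p*) = e·p* gives e = m(1−p*)/p* = 0.28×0.58940/0.41060 = 0.40194.
Starting from p₀ = 0.41060; update p ← p + (dp/dt)·Δt with the new parameters.
t = 0.5: p = 0.41060 + (-0.03301) = 0.37759
t = 1: p = 0.37759 + (-0.02360) = 0.35399

0.354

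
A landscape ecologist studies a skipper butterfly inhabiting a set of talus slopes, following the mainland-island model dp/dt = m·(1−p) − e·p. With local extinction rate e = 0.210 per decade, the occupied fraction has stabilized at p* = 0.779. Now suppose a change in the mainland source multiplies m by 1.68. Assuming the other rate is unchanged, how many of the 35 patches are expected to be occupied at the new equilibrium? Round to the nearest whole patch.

30

Balance m(1−p*) = e·p* gives m = e·p*/(1−p*) = 0.210×0.77900/0.22100 = 0.74023.
New p* = m/(m+e) = 1.24359/(1.24359+0.21000) = 0.85553.
Expected occupied = 35 × 0.85553 = 29.94 ≈ 30.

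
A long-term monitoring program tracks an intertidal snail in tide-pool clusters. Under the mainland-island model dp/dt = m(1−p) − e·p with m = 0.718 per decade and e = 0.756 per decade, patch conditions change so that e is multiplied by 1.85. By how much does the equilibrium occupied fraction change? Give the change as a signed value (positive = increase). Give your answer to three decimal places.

-0.148

Before: p* = 0.718/(0.718+0.756) = 0.4871.
After: m = 0.718, e = 1.3986; p* = 0.718/2.1166 = 0.3392.
Δp* = 0.3392 − 0.4871 = -0.1479.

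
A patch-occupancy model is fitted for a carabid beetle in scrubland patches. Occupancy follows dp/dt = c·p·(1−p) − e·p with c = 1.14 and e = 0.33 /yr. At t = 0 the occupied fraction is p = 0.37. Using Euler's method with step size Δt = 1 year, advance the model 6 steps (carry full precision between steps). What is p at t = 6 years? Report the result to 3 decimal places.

Update rule: p ← p + [c·p·(1−p) − e·p]·Δt with Δt = 1.
  1  |  dp/dt·Δt = +0.143634  |  p_1 = 0.513634
  2  |  dp/dt·Δt = +0.115289  |  p_2 = 0.628923
  3  |  dp/dt·Δt = +0.058507  |  p_3 = 0.687430
  4  |  dp/dt·Δt = +0.018100  |  p_4 = 0.705530
  5  |  dp/dt·Δt = +0.004019  |  p_5 = 0.709549
  6  |  dp/dt·Δt = +0.000791  |  p_6 = 0.710339

0.710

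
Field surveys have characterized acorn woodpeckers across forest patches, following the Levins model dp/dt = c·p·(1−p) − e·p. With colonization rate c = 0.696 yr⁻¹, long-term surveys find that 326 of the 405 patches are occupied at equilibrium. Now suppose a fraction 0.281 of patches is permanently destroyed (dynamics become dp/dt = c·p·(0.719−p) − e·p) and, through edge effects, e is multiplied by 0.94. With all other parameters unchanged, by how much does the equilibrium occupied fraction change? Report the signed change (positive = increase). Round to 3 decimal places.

-0.269

Observed p* = 326/405 = 0.80494.
Balance c(1−p*) = e gives e = 0.696×(1 − 0.80494) = 0.13576.
New p* = 0.719 − e/c = 0.719 − 0.12761/0.69600 = 0.53565.
Δp* = 0.53565 − 0.80494 = -0.26929.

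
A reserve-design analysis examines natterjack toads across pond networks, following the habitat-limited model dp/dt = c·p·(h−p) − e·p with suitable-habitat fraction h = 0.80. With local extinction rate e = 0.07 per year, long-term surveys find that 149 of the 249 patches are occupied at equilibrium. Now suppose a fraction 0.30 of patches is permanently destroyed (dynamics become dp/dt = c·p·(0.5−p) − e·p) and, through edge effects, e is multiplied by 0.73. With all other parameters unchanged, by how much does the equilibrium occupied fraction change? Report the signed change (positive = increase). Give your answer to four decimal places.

-0.2456

Observed p* = 149/249 = 0.59839.
Balance c(h−p*) = e gives c = e/(0.8 − 0.59839) = 0.07/0.20161 = 0.34720.
New p* = 0.5 − e/c = 0.5 − 0.05110/0.34720 = 0.35282.
Δp* = 0.35282 − 0.59839 = -0.24557.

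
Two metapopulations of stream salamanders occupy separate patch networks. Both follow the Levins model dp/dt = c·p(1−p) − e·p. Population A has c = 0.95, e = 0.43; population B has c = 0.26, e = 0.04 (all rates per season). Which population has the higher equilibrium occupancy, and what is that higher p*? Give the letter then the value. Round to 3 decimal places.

A: p*_A = 1 − 0.43/0.95 = 0.5474.
B: p*_B = 1 − 0.04/0.26 = 0.8462.
B is higher at 0.8462.

B, 0.846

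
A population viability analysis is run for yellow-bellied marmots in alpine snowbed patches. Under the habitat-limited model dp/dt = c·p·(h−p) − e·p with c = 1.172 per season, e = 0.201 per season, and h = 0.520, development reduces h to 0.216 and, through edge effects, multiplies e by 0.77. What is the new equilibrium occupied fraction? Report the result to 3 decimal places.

0.084

Before: p* = h − e/c = 0.520 − 0.201/1.172 = 0.520 − 0.1715 = 0.3485.
After: c = 1.172, e = 0.15477, h = 0.216; p* = 0.216 − 0.15477/1.172 = 0.0839.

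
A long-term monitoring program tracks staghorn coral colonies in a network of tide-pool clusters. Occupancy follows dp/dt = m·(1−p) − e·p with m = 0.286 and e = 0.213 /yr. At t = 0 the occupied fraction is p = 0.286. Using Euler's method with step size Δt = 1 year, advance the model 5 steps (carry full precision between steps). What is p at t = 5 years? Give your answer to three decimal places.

Update rule: p ← p + [m·(1−p) − e·p]·Δt with Δt = 1.
  1  |  dp/dt·Δt = +0.143286  |  p_1 = 0.429286
  2  |  dp/dt·Δt = +0.071786  |  p_2 = 0.501072
  3  |  dp/dt·Δt = +0.035965  |  p_3 = 0.537037
  4  |  dp/dt·Δt = +0.018018  |  p_4 = 0.555056
  5  |  dp/dt·Δt = +0.009027  |  p_5 = 0.564083

0.564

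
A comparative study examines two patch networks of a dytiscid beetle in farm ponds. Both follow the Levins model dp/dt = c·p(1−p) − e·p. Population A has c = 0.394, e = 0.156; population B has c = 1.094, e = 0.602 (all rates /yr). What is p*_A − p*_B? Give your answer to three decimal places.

0.154

A: p*_A = 1 − 0.156/0.394 = 0.6041.
B: p*_B = 1 − 0.602/1.094 = 0.4497.
p*_A − p*_B = 0.6041 − 0.4497 = 0.1543.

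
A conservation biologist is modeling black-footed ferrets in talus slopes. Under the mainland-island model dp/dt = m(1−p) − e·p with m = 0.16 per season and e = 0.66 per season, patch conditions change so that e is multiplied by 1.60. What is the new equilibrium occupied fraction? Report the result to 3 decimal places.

Before: p* = 0.16/(0.16+0.66) = 0.1951.
After: m = 0.16, e = 1.056; p* = 0.16/1.2160 = 0.1316.

0.132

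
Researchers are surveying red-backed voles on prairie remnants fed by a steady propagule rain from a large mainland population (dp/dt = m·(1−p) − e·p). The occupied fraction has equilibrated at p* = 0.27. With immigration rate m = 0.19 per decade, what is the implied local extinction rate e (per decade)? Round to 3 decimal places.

At equilibrium m(1−p*) = e·p*, so e = m(1−p*)/p*.
e = 0.19 × 0.7300 / 0.27 = 0.5137.

0.514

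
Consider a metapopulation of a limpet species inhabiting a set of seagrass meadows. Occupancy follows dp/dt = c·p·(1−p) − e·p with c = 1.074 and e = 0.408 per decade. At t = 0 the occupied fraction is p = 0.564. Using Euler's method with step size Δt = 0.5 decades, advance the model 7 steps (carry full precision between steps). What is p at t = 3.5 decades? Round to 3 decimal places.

Update rule: p ← p + [c·p·(1−p) − e·p]·Δt with Δt = 0.5.
t = 0.5: p = 0.56400 + (+0.01699) = 0.58099
t = 1: p = 0.58099 + (+0.01220) = 0.59320
t = 1.5: p = 0.59320 + (+0.00857) = 0.60177
t = 2: p = 0.60177 + (+0.00593) = 0.60770
t = 2.5: p = 0.60770 + (+0.00405) = 0.61175
t = 3: p = 0.61175 + (+0.00275) = 0.61450
t = 3.5: p = 0.61450 + (+0.00185) = 0.61635

0.616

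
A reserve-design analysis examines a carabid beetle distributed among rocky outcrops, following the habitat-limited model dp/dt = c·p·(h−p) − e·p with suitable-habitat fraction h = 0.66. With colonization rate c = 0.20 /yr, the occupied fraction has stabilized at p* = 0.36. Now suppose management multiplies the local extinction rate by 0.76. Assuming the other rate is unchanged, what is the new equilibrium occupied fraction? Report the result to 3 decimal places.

0.432

Balance c(h−p*) = e gives e = 0.20×(0.66 − 0.36000) = 0.06000.
New p* = 0.66 − e/c = 0.66 − 0.04560/0.20000 = 0.43200.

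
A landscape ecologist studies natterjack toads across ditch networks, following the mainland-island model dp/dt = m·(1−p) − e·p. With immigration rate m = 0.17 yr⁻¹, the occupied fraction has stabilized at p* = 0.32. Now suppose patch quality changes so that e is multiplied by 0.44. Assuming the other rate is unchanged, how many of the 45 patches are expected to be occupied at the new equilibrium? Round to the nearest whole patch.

Balance m(1−p*) = e·p* gives e = m(1−p*)/p* = 0.17×0.68000/0.32000 = 0.36125.
New p* = m/(m+e) = 0.17000/(0.17000+0.15895) = 0.51680.
Expected occupied = 45 × 0.51680 = 23.26 ≈ 23.

23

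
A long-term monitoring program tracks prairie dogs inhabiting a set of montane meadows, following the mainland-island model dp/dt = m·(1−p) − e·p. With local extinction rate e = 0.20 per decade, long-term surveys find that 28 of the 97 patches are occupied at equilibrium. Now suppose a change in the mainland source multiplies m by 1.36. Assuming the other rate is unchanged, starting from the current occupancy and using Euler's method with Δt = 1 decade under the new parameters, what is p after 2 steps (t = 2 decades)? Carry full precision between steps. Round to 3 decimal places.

0.324

Observed p* = 28/97 = 0.28866.
Balance m(1−p*) = e·p* gives m = e·p*/(1−p*) = 0.20×0.28866/0.71134 = 0.08116.
Starting from p₀ = 0.28866; update p ← p + (dp/dt)·Δt with the new parameters.
step 1: Δp = +0.02078, p = 0.30944
step 2: Δp = +0.01433, p = 0.32378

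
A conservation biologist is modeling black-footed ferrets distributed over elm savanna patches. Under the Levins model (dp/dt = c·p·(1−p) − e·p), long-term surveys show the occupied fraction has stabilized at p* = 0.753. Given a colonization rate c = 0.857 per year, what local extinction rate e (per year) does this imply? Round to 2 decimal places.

At equilibrium c(1−p*) = e.
e = 0.857 × (1 − 0.753) = 0.857 × 0.2470 = 0.2117.

0.21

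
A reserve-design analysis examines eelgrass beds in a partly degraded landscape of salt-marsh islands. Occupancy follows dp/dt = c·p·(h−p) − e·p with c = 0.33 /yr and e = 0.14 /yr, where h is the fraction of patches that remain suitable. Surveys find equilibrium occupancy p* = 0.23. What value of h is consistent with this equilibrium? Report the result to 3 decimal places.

0.654

At equilibrium c(h−p*) = e, so h = p* + e/c.
h = 0.23 + 0.14/0.33 = 0.23 + 0.4242 = 0.6542.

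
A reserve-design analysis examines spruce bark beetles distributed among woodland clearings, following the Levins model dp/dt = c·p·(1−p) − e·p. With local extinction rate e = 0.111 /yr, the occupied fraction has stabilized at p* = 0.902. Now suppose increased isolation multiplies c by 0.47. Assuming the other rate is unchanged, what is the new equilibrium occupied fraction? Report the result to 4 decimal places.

Balance c(1−p*) = e gives c = e/(1 − 0.90200) = 0.111/0.09800 = 1.13265.
New p* = 1 − e/c = 1 − 0.11100/0.53235 = 0.79149.

0.7915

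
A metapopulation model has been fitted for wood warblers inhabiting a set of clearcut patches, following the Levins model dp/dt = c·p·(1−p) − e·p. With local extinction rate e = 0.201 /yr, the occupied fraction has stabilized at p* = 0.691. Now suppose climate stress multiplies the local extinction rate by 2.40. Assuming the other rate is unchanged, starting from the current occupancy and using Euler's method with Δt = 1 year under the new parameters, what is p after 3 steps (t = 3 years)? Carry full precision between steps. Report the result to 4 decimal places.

Balance c(1−p*) = e gives c = e/(1 − 0.69100) = 0.201/0.30900 = 0.65049.
Starting from p₀ = 0.69100; update p ← p + (dp/dt)·Δt with the new parameters.
step 1: Δp = -0.19445, p = 0.49655
step 2: Δp = -0.07692, p = 0.41963
step 3: Δp = -0.04401, p = 0.37562

0.3756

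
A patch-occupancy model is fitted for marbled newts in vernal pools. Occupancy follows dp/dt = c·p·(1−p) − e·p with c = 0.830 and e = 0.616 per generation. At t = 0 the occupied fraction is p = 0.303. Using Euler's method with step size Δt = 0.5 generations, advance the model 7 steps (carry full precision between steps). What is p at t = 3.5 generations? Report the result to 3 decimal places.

Update rule: p ← p + [c·p·(1−p) − e·p]·Δt with Δt = 0.5.
step 1: Δp = -0.00568, p = 0.29732
step 2: Δp = -0.00487, p = 0.29245
step 3: Δp = -0.00420, p = 0.28825
step 4: Δp = -0.00364, p = 0.28461
step 5: Δp = -0.00316, p = 0.28145
step 6: Δp = -0.00276, p = 0.27869
step 7: Δp = -0.00241, p = 0.27628

0.276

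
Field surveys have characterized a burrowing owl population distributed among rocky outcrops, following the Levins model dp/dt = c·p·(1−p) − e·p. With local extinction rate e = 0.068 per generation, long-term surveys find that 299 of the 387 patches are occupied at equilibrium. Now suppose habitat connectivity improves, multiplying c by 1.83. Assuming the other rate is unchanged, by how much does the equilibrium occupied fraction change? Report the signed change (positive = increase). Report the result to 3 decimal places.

0.103

Observed p* = 299/387 = 0.77261.
Balance c(1−p*) = e gives c = e/(1 − 0.77261) = 0.068/0.22739 = 0.29905.
New p* = 1 − e/c = 1 − 0.06800/0.54726 = 0.87574.
Δp* = 0.87574 − 0.77261 = +0.10313.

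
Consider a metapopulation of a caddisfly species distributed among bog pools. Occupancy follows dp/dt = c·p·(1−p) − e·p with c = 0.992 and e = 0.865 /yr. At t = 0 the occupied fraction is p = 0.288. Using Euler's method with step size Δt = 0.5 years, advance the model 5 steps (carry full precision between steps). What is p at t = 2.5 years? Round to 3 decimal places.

0.210

Update rule: p ← p + [c·p·(1−p) − e·p]·Δt with Δt = 0.5.
  1  |  dp/dt·Δt = -0.022852  |  p_1 = 0.265148
  2  |  dp/dt·Δt = -0.018034  |  p_2 = 0.247114
  3  |  dp/dt·Δt = -0.014597  |  p_3 = 0.232518
  4  |  dp/dt·Δt = -0.012051  |  p_4 = 0.220466
  5  |  dp/dt·Δt = -0.010109  |  p_5 = 0.210358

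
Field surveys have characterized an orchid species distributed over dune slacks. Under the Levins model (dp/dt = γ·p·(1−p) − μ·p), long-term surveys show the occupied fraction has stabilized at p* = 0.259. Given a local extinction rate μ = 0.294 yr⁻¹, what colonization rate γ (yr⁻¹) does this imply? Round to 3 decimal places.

0.397

At equilibrium γ(1−p*) = μ, so γ = μ/(1−p*).
γ = 0.294/(1 − 0.259) = 0.294/0.7410 = 0.3968.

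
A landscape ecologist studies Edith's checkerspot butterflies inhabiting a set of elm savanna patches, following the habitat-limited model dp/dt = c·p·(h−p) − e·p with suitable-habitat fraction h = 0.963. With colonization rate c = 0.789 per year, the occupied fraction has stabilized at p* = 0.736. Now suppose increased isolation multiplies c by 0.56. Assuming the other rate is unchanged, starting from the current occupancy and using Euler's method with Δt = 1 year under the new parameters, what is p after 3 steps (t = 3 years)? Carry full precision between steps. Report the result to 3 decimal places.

0.618

Balance c(h−p*) = e gives e = 0.789×(0.963 − 0.73600) = 0.17910.
Starting from p₀ = 0.73600; update p ← p + (dp/dt)·Δt with the new parameters.
p: 0.73600 → 0.67800  (Δp = -0.05800)
p: 0.67800 → 0.64194  (Δp = -0.03605)
p: 0.64194 → 0.61803  (Δp = -0.02391)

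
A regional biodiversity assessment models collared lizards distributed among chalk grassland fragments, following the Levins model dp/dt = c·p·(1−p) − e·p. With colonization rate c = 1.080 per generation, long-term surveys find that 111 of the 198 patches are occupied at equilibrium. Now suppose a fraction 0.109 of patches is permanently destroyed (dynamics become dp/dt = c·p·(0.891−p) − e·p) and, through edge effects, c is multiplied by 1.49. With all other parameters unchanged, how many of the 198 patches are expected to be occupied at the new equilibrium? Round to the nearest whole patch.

Observed p* = 111/198 = 0.56061.
Balance c(1−p*) = e gives e = 1.080×(1 − 0.56061) = 0.47454.
New p* = 0.891 − e/c = 0.891 − 0.47454/1.60920 = 0.59611.
Expected occupied = 198 × 0.59611 = 118.03 ≈ 118.

118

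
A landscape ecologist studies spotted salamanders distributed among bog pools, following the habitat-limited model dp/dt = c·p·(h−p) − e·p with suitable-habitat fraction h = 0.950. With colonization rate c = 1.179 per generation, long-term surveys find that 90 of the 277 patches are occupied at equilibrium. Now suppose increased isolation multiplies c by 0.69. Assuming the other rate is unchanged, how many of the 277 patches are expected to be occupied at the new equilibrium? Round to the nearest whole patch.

Observed p* = 90/277 = 0.32491.
Balance c(h−p*) = e gives e = 1.179×(0.95 − 0.32491) = 0.73698.
New p* = 0.95 − e/c = 0.95 − 0.73698/0.81351 = 0.04407.
Expected occupied = 277 × 0.04407 = 12.21 ≈ 12.

12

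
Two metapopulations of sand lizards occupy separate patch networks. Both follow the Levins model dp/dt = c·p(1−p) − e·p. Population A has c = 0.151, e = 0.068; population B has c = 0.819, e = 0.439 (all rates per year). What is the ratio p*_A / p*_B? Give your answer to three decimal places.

A: p*_A = 1 − 0.068/0.151 = 0.5497.
B: p*_B = 1 − 0.439/0.819 = 0.4640.
p*_A / p*_B = 0.5497/0.4640 = 1.1847.

1.185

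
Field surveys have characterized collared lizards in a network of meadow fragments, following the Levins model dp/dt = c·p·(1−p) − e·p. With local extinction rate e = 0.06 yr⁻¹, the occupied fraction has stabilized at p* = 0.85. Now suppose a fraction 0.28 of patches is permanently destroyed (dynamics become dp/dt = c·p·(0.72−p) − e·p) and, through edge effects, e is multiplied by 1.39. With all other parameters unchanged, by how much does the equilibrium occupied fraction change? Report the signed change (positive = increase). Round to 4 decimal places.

-0.3385

Balance c(1−p*) = e gives c = e/(1 − 0.85000) = 0.06/0.15000 = 0.40000.
New p* = 0.72 − e/c = 0.72 − 0.08340/0.40000 = 0.51150.
Δp* = 0.51150 − 0.85000 = -0.33850.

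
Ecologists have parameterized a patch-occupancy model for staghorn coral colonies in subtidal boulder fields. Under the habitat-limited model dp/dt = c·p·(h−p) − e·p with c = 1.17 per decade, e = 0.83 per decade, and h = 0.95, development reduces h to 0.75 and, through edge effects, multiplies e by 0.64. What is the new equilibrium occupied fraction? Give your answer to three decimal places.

Before: p* = h − e/c = 0.95 − 0.83/1.17 = 0.95 − 0.7094 = 0.2406.
After: c = 1.17, e = 0.5312, h = 0.75; p* = 0.75 − 0.5312/1.17 = 0.2960.

0.296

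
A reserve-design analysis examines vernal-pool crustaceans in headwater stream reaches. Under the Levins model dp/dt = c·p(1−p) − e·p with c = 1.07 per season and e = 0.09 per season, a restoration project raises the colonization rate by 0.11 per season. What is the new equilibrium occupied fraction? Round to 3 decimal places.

Before: p* = 1 − 0.09/1.07 = 0.9159.
After the change, c = 1.18, e = 0.09, so p* = 1 − 0.09/1.18 = 0.9237.

0.924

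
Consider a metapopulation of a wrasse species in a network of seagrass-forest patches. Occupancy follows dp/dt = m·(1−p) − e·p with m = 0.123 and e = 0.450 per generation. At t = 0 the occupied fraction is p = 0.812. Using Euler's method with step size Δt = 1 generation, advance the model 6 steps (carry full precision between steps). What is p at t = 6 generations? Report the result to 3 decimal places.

Update rule: p ← p + [m·(1−p) − e·p]·Δt with Δt = 1.
  1  |  dp/dt·Δt = -0.342276  |  p_1 = 0.469724
  2  |  dp/dt·Δt = -0.146152  |  p_2 = 0.323572
  3  |  dp/dt·Δt = -0.062407  |  p_3 = 0.261165
  4  |  dp/dt·Δt = -0.026648  |  p_4 = 0.234518
  5  |  dp/dt·Δt = -0.011379  |  p_5 = 0.223139
  6  |  dp/dt·Δt = -0.004859  |  p_6 = 0.218280

0.218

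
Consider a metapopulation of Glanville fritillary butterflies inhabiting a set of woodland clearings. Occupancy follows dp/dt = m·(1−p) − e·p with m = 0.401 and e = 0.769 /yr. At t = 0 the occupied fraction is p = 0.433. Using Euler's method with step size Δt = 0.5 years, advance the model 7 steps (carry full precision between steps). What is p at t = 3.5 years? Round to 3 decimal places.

Update rule: p ← p + [m·(1−p) − e·p]·Δt with Δt = 0.5.
step 1: Δp = -0.05281, p = 0.38019
step 2: Δp = -0.02191, p = 0.35828
step 3: Δp = -0.00909, p = 0.34919
step 4: Δp = -0.00377, p = 0.34541
step 5: Δp = -0.00157, p = 0.34385
step 6: Δp = -0.00065, p = 0.34320
step 7: Δp = -0.00027, p = 0.34293

0.343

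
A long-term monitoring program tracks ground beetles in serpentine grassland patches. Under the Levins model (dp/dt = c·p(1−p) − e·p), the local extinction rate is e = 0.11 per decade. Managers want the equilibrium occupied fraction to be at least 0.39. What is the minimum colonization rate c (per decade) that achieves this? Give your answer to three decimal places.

p* = 1 − e/c ≥ 0.39 requires e/c ≤ 0.6100, i.e. c ≥ e/0.6100.
c_min = 0.11/0.6100 = 0.1803.

0.180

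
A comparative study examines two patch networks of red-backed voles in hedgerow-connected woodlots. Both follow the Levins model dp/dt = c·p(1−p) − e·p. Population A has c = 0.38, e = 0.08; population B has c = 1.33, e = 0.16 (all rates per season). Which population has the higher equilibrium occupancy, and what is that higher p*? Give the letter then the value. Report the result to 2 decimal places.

B, 0.88

A: p*_A = 1 − 0.08/0.38 = 0.7895.
B: p*_B = 1 − 0.16/1.33 = 0.8797.
B is higher at 0.8797.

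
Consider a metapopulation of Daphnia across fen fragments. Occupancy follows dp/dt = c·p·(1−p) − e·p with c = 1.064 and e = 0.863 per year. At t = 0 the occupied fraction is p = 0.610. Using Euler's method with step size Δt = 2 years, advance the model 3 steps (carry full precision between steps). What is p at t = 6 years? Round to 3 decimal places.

0.099

Update rule: p ← p + [c·p·(1−p) − e·p]·Δt with Δt = 2.
t = 2: p = 0.61000 + (-0.54661) = 0.06339
t = 4: p = 0.06339 + (+0.01693) = 0.08032
t = 6: p = 0.08032 + (+0.01856) = 0.09888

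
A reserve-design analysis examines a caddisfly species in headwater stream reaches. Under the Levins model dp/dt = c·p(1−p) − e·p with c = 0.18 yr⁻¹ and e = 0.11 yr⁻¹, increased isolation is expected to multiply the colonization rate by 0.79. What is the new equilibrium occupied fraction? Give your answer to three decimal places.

Before: p* = 1 − 0.11/0.18 = 0.3889.
After the change, c = 0.1422, e = 0.11, so p* = 1 − 0.11/0.1422 = 0.2264.

0.226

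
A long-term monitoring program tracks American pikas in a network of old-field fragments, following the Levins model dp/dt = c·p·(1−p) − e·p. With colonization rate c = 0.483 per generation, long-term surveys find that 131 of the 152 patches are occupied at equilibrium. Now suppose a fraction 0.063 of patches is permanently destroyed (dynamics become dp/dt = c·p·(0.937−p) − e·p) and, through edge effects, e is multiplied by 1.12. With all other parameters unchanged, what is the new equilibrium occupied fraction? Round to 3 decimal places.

0.782

Observed p* = 131/152 = 0.86184.
Balance c(1−p*) = e gives e = 0.483×(1 − 0.86184) = 0.06673.
New p* = 0.937 − e/c = 0.937 − 0.07474/0.48300 = 0.78226.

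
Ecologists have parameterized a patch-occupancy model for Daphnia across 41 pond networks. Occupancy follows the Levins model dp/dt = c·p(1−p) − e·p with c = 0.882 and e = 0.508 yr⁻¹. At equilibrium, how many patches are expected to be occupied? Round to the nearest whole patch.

p* = 1 − e/c = 1 − 0.508/0.882 = 0.4240.
Expected occupied patches = N × p* = 41 × 0.4240 = 17.39 ≈ 17.

17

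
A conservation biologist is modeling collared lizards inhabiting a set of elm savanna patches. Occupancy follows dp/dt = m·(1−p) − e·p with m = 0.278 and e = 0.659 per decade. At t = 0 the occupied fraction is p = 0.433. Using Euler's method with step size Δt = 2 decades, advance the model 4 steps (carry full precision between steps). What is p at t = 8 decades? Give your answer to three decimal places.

0.376

Update rule: p ← p + [m·(1−p) − e·p]·Δt with Δt = 2.
p: 0.43300 → 0.17756  (Δp = -0.25544)
p: 0.17756 → 0.40081  (Δp = +0.22326)
p: 0.40081 → 0.20569  (Δp = -0.19513)
p: 0.20569 → 0.37623  (Δp = +0.17054)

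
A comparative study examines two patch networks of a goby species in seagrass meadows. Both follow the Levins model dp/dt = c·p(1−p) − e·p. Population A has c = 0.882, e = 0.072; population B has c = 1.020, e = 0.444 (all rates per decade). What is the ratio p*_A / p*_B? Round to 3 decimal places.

1.626

A: p*_A = 1 − 0.072/0.882 = 0.9184.
B: p*_B = 1 − 0.444/1.020 = 0.5647.
p*_A / p*_B = 0.9184/0.5647 = 1.6263.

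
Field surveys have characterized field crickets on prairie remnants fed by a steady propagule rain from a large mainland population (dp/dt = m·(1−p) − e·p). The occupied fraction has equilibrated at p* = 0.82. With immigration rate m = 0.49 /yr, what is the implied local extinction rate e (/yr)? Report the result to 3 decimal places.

0.108

At equilibrium m(1−p*) = e·p*, so e = m(1−p*)/p*.
e = 0.49 × 0.1800 / 0.82 = 0.1076.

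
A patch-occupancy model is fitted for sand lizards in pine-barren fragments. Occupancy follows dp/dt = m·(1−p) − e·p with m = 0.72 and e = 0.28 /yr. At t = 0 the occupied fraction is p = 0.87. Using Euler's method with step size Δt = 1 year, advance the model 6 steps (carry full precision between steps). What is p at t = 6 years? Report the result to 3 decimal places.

0.720

Update rule: p ← p + [m·(1−p) − e·p]·Δt with Δt = 1.
step 1: Δp = -0.15000, p = 0.72000
step 2: Δp = +0.00000, p = 0.72000
step 3: Δp = +0.00000, p = 0.72000
step 4: Δp = +0.00000, p = 0.72000
step 5: Δp = +0.00000, p = 0.72000
step 6: Δp = +0.00000, p = 0.72000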